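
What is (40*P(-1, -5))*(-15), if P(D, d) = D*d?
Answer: -3000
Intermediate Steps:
(40*P(-1, -5))*(-15) = (40*(-1*(-5)))*(-15) = (40*5)*(-15) = 200*(-15) = -3000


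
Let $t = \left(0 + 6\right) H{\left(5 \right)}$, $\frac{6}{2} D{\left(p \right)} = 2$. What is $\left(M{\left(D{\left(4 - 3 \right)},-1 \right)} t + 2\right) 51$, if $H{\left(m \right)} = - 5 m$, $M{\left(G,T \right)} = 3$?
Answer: $-22848$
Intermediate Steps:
$D{\left(p \right)} = \frac{2}{3}$ ($D{\left(p \right)} = \frac{1}{3} \cdot 2 = \frac{2}{3}$)
$t = -150$ ($t = \left(0 + 6\right) \left(\left(-5\right) 5\right) = 6 \left(-25\right) = -150$)
$\left(M{\left(D{\left(4 - 3 \right)},-1 \right)} t + 2\right) 51 = \left(3 \left(-150\right) + 2\right) 51 = \left(-450 + 2\right) 51 = \left(-448\right) 51 = -22848$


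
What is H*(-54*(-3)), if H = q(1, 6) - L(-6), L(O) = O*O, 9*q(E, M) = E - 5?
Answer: -5904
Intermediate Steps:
q(E, M) = -5/9 + E/9 (q(E, M) = (E - 5)/9 = (-5 + E)/9 = -5/9 + E/9)
L(O) = O²
H = -328/9 (H = (-5/9 + (⅑)*1) - 1*(-6)² = (-5/9 + ⅑) - 1*36 = -4/9 - 36 = -328/9 ≈ -36.444)
H*(-54*(-3)) = -(-1968)*(-3) = -328/9*162 = -5904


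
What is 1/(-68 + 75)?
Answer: 1/7 ≈ 0.14286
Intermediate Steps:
1/(-68 + 75) = 1/7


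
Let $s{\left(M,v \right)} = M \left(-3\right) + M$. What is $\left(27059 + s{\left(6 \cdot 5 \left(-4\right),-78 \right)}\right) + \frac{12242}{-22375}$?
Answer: $\frac{610802883}{22375} \approx 27298.0$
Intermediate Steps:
$s{\left(M,v \right)} = - 2 M$ ($s{\left(M,v \right)} = - 3 M + M = - 2 M$)
$\left(27059 + s{\left(6 \cdot 5 \left(-4\right),-78 \right)}\right) + \frac{12242}{-22375} = \left(27059 - 2 \cdot 6 \cdot 5 \left(-4\right)\right) + \frac{12242}{-22375} = \left(27059 - 2 \cdot 30 \left(-4\right)\right) + 12242 \left(- \frac{1}{22375}\right) = \left(27059 - -240\right) - \frac{12242}{22375} = \left(27059 + 240\right) - \frac{12242}{22375} = 27299 - \frac{12242}{22375} = \frac{610802883}{22375}$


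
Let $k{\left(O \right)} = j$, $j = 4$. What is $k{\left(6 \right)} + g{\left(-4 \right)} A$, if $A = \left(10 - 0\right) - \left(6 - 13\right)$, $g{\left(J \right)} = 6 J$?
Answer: $-404$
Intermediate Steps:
$k{\left(O \right)} = 4$
$A = 17$ ($A = \left(10 + 0\right) - \left(6 - 13\right) = 10 - -7 = 10 + 7 = 17$)
$k{\left(6 \right)} + g{\left(-4 \right)} A = 4 + 6 \left(-4\right) 17 = 4 - 408 = -404$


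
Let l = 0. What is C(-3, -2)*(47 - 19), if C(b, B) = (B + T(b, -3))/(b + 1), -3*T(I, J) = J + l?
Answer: 14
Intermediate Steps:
T(I, J) = -J/3 (T(I, J) = -(J + 0)/3 = -J/3)
C(b, B) = (1 + B)/(1 + b) (C(b, B) = (B - ⅓*(-3))/(b + 1) = (B + 1)/(1 + b) = (1 + B)/(1 + b))
C(-3, -2)*(47 - 19) = ((1 - 2)/(1 - 3))*(47 - 19) = (-1/(-2))*28 = -½*(-1)*28 = (½)*28 = 14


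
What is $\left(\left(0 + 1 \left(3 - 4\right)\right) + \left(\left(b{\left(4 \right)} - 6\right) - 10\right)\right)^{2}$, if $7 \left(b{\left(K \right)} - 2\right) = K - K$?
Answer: $225$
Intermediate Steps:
$b{\left(K \right)} = 2$ ($b{\left(K \right)} = 2 + \frac{K - K}{7} = 2 + \frac{1}{7} \cdot 0 = 2 + 0 = 2$)
$\left(\left(0 + 1 \left(3 - 4\right)\right) + \left(\left(b{\left(4 \right)} - 6\right) - 10\right)\right)^{2} = \left(\left(0 + 1 \left(3 - 4\right)\right) + \left(\left(2 - 6\right) - 10\right)\right)^{2} = \left(\left(0 + 1 \left(-1\right)\right) - 14\right)^{2} = \left(\left(0 - 1\right) - 14\right)^{2} = \left(-1 - 14\right)^{2} = \left(-15\right)^{2} = 225$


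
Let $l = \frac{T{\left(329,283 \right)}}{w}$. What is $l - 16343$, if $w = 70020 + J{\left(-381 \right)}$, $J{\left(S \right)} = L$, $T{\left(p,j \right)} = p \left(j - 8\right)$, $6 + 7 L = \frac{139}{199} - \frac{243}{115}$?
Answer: $- \frac{183299776532149}{11216684218} \approx -16342.0$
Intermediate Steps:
$L = - \frac{169682}{160195}$ ($L = - \frac{6}{7} + \frac{\frac{139}{199} - \frac{243}{115}}{7} = - \frac{6}{7} + \frac{1}{7} \left(- \frac{32372}{22885}\right) = - \frac{6}{7} - \frac{32372}{160195} = - \frac{169682}{160195} \approx -1.0592$)
$T{\left(p,j \right)} = p \left(-8 + j\right)$
$J{\left(S \right)} = - \frac{169682}{160195}$
$w = \frac{11216684218}{160195}$ ($w = 70020 - \frac{169682}{160195} = \frac{11216684218}{160195} \approx 70019.0$)
$l = \frac{14493642625}{11216684218}$ ($l = \frac{329 \left(-8 + 283\right)}{\frac{11216684218}{160195}} = 329 \cdot 275 \cdot \frac{160195}{11216684218} = 90475 \cdot \frac{160195}{11216684218} = \frac{14493642625}{11216684218} \approx 1.2922$)
$l - 16343 = \frac{14493642625}{11216684218} - 16343 = - \frac{183299776532149}{11216684218}$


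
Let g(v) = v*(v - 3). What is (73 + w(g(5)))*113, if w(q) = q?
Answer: 9379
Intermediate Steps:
g(v) = v*(-3 + v)
(73 + w(g(5)))*113 = (73 + 5*(-3 + 5))*113 = (73 + 5*2)*113 = (73 + 10)*113 = 83*113 = 9379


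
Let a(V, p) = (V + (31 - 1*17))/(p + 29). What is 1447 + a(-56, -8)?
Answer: 1445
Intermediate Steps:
a(V, p) = (14 + V)/(29 + p) (a(V, p) = (V + (31 - 17))/(29 + p) = (V + 14)/(29 + p) = (14 + V)/(29 + p))
1447 + a(-56, -8) = 1447 + (14 - 56)/(29 - 8) = 1447 - 42/21 = 1447 + (1/21)*(-42) = 1447 - 2 = 1445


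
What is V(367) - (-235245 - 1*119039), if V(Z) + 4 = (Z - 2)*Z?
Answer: 488235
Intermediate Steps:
V(Z) = -4 + Z*(-2 + Z) (V(Z) = -4 + (Z - 2)*Z = -4 + (-2 + Z)*Z = -4 + Z*(-2 + Z))
V(367) - (-235245 - 1*119039) = (-4 + 367² - 2*367) - (-235245 - 1*119039) = (-4 + 134689 - 734) - (-235245 - 119039) = 133951 - 1*(-354284) = 133951 + 354284 = 488235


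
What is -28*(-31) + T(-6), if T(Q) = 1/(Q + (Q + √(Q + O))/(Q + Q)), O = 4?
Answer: 1890976/2179 + 6*I*√2/2179 ≈ 867.82 + 0.0038941*I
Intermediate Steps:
T(Q) = 1/(Q + (Q + √(4 + Q))/(2*Q)) (T(Q) = 1/(Q + (Q + √(Q + 4))/(Q + Q)) = 1/(Q + (Q + √(4 + Q))/((2*Q))) = 1/(Q + (Q + √(4 + Q))*(1/(2*Q))) = 1/(Q + (Q + √(4 + Q))/(2*Q)))
-28*(-31) + T(-6) = -28*(-31) + 2*(-6)/(-6 + √(4 - 6) + 2*(-6)²) = 868 + 2*(-6)/(-6 + √(-2) + 2*36) = 868 + 2*(-6)/(-6 + I*√2 + 72) = 868 + 2*(-6)/(66 + I*√2) = 868 - 12/(66 + I*√2)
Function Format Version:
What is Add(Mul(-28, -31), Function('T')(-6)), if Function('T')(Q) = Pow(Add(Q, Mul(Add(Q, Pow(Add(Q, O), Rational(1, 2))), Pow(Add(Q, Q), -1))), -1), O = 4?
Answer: Add(Rational(1890976, 2179), Mul(Rational(6, 2179), I, Pow(2, Rational(1, 2)))) ≈ Add(867.82, Mul(0.0038941, I))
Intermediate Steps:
Function('T')(Q) = Pow(Add(Q, Mul(Rational(1, 2), Pow(Q, -1), Add(Q, Pow(Add(4, Q), Rational(1, 2))))), -1) (Function('T')(Q) = Pow(Add(Q, Mul(Add(Q, Pow(Add(Q, 4), Rational(1, 2))), Pow(Add(Q, Q), -1))), -1) = Pow(Add(Q, Mul(Add(Q, Pow(Add(4, Q), Rational(1, 2))), Pow(Mul(2, Q), -1))), -1) = Pow(Add(Q, Mul(Add(Q, Pow(Add(4, Q), Rational(1, 2))), Mul(Rational(1, 2), Pow(Q, -1)))), -1) = Pow(Add(Q, Mul(Rational(1, 2), Pow(Q, -1), Add(Q, Pow(Add(4, Q), Rational(1, 2))))), -1))
Add(Mul(-28, -31), Function('T')(-6)) = Add(Mul(-28, -31), Mul(2, -6, Pow(Add(-6, Pow(Add(4, -6), Rational(1, 2)), Mul(2, Pow(-6, 2))), -1))) = Add(868, Mul(2, -6, Pow(Add(-6, Pow(-2, Rational(1, 2)), Mul(2, 36)), -1))) = Add(868, Mul(2, -6, Pow(Add(-6, Mul(I, Pow(2, Rational(1, 2))), 72), -1))) = Add(868, Mul(2, -6, Pow(Add(66, Mul(I, Pow(2, Rational(1, 2)))), -1))) = Add(868, Mul(-12, Pow(Add(66, Mul(I, Pow(2, Rational(1, 2)))), -1)))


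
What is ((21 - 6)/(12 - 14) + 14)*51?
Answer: 663/2 ≈ 331.50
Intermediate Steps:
((21 - 6)/(12 - 14) + 14)*51 = (15/(-2) + 14)*51 = (15*(-1/2) + 14)*51 = (-15/2 + 14)*51 = (13/2)*51 = 663/2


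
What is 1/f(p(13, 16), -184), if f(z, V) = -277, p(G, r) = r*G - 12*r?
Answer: -1/277 ≈ -0.0036101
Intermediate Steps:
p(G, r) = -12*r + G*r (p(G, r) = G*r - 12*r = -12*r + G*r)
1/f(p(13, 16), -184) = 1/(-277) = -1/277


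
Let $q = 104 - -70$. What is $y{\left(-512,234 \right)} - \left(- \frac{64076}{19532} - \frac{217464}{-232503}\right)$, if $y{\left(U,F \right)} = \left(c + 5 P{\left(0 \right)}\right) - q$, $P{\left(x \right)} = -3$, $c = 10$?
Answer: $- \frac{3518566418}{19917757} \approx -176.65$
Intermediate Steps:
$q = 174$ ($q = 104 + 70 = 174$)
$y{\left(U,F \right)} = -179$ ($y{\left(U,F \right)} = \left(10 + 5 \left(-3\right)\right) - 174 = \left(10 - 15\right) - 174 = -5 - 174 = -179$)
$y{\left(-512,234 \right)} - \left(- \frac{64076}{19532} - \frac{217464}{-232503}\right) = -179 - \left(- \frac{64076}{19532} - \frac{217464}{-232503}\right) = -179 - \left(\left(-64076\right) \frac{1}{19532} - - \frac{72488}{77501}\right) = -179 - \left(- \frac{16019}{4883} + \frac{72488}{77501}\right) = -179 - - \frac{46712085}{19917757} = -179 + \frac{46712085}{19917757} = - \frac{3518566418}{19917757}$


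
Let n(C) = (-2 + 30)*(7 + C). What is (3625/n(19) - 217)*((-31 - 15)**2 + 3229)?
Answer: -825006095/728 ≈ -1.1333e+6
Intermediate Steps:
n(C) = 196 + 28*C (n(C) = 28*(7 + C) = 196 + 28*C)
(3625/n(19) - 217)*((-31 - 15)**2 + 3229) = (3625/(196 + 28*19) - 217)*((-31 - 15)**2 + 3229) = (3625/(196 + 532) - 217)*((-46)**2 + 3229) = (3625/728 - 217)*(2116 + 3229) = (3625*(1/728) - 217)*5345 = (3625/728 - 217)*5345 = -154351/728*5345 = -825006095/728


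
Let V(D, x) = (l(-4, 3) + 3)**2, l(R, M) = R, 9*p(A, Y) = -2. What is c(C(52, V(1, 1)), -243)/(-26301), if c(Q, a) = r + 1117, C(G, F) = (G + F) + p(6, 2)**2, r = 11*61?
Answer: -596/8767 ≈ -0.067982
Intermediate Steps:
p(A, Y) = -2/9 (p(A, Y) = (1/9)*(-2) = -2/9)
r = 671
V(D, x) = 1 (V(D, x) = (-4 + 3)**2 = (-1)**2 = 1)
C(G, F) = 4/81 + F + G (C(G, F) = (G + F) + (-2/9)**2 = (F + G) + 4/81 = 4/81 + F + G)
c(Q, a) = 1788 (c(Q, a) = 671 + 1117 = 1788)
c(C(52, V(1, 1)), -243)/(-26301) = 1788/(-26301) = 1788*(-1/26301) = -596/8767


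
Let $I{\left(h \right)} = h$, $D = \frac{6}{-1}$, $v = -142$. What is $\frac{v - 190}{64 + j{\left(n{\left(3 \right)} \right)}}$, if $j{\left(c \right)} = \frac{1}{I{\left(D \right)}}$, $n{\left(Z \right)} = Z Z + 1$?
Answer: $- \frac{1992}{383} \approx -5.201$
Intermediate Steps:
$n{\left(Z \right)} = 1 + Z^{2}$ ($n{\left(Z \right)} = Z^{2} + 1 = 1 + Z^{2}$)
$D = -6$ ($D = 6 \left(-1\right) = -6$)
$j{\left(c \right)} = - \frac{1}{6}$ ($j{\left(c \right)} = \frac{1}{-6} = - \frac{1}{6}$)
$\frac{v - 190}{64 + j{\left(n{\left(3 \right)} \right)}} = \frac{-142 - 190}{64 - \frac{1}{6}} = - \frac{332}{\frac{383}{6}} = \left(-332\right) \frac{6}{383} = - \frac{1992}{383}$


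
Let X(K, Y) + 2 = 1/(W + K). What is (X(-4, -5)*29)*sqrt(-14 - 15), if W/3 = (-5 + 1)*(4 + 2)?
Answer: -4437*I*sqrt(29)/76 ≈ -314.39*I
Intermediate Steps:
W = -72 (W = 3*((-5 + 1)*(4 + 2)) = 3*(-4*6) = 3*(-24) = -72)
X(K, Y) = -2 + 1/(-72 + K)
(X(-4, -5)*29)*sqrt(-14 - 15) = (((145 - 2*(-4))/(-72 - 4))*29)*sqrt(-14 - 15) = (((145 + 8)/(-76))*29)*sqrt(-29) = (-1/76*153*29)*(I*sqrt(29)) = (-153/76*29)*(I*sqrt(29)) = -4437*I*sqrt(29)/76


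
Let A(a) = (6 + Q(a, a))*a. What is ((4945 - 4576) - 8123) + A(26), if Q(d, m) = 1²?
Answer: -7572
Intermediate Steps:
Q(d, m) = 1
A(a) = 7*a (A(a) = (6 + 1)*a = 7*a)
((4945 - 4576) - 8123) + A(26) = ((4945 - 4576) - 8123) + 7*26 = (369 - 8123) + 182 = -7754 + 182 = -7572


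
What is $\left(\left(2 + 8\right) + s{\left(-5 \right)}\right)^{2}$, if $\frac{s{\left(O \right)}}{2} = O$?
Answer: $0$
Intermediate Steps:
$s{\left(O \right)} = 2 O$
$\left(\left(2 + 8\right) + s{\left(-5 \right)}\right)^{2} = \left(\left(2 + 8\right) + 2 \left(-5\right)\right)^{2} = \left(10 - 10\right)^{2} = 0^{2} = 0$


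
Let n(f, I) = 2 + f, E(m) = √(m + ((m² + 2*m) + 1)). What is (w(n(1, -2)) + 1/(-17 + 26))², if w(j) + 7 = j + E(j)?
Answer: 2764/81 - 70*√19/9 ≈ 0.22091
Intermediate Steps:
E(m) = √(1 + m² + 3*m) (E(m) = √(m + (1 + m² + 2*m)) = √(1 + m² + 3*m))
w(j) = -7 + j + √(1 + j² + 3*j) (w(j) = -7 + (j + √(1 + j² + 3*j)) = -7 + j + √(1 + j² + 3*j))
(w(n(1, -2)) + 1/(-17 + 26))² = ((-7 + (2 + 1) + √(1 + (2 + 1)² + 3*(2 + 1))) + 1/(-17 + 26))² = ((-7 + 3 + √(1 + 3² + 3*3)) + 1/9)² = ((-7 + 3 + √(1 + 9 + 9)) + ⅑)² = ((-7 + 3 + √19) + ⅑)² = ((-4 + √19) + ⅑)² = (-35/9 + √19)²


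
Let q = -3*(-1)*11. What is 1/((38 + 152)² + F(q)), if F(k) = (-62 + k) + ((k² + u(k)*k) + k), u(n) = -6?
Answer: 1/36995 ≈ 2.7031e-5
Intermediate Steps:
q = 33 (q = 3*11 = 33)
F(k) = -62 + k² - 4*k (F(k) = (-62 + k) + ((k² - 6*k) + k) = (-62 + k) + (k² - 5*k) = -62 + k² - 4*k)
1/((38 + 152)² + F(q)) = 1/((38 + 152)² + (-62 + 33² - 4*33)) = 1/(190² + (-62 + 1089 - 132)) = 1/(36100 + 895) = 1/36995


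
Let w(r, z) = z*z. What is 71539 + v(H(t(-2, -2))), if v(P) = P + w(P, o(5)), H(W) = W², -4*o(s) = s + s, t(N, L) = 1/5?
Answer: 7154529/100 ≈ 71545.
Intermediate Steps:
t(N, L) = ⅕
o(s) = -s/2 (o(s) = -(s + s)/4 = -s/2)
w(r, z) = z²
v(P) = 25/4 + P (v(P) = P + (-½*5)² = P + (-5/2)² = P + 25/4 = 25/4 + P)
71539 + v(H(t(-2, -2))) = 71539 + (25/4 + (⅕)²) = 71539 + (25/4 + 1/25) = 71539 + 629/100 = 7154529/100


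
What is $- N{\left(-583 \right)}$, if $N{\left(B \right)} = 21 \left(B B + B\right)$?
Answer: $-7125426$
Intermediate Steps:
$N{\left(B \right)} = 21 B + 21 B^{2}$ ($N{\left(B \right)} = 21 \left(B^{2} + B\right) = 21 \left(B + B^{2}\right) = 21 B + 21 B^{2}$)
$- N{\left(-583 \right)} = - 21 \left(-583\right) \left(1 - 583\right) = - 21 \left(-583\right) \left(-582\right) = \left(-1\right) 7125426 = -7125426$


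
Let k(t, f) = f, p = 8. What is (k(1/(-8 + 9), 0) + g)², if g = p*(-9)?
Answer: 5184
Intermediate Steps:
g = -72 (g = 8*(-9) = -72)
(k(1/(-8 + 9), 0) + g)² = (0 - 72)² = (-72)² = 5184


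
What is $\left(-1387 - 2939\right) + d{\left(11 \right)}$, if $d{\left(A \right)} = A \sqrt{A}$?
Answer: $-4326 + 11 \sqrt{11} \approx -4289.5$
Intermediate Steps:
$d{\left(A \right)} = A^{\frac{3}{2}}$
$\left(-1387 - 2939\right) + d{\left(11 \right)} = \left(-1387 - 2939\right) + 11^{\frac{3}{2}} = -4326 + 11 \sqrt{11}$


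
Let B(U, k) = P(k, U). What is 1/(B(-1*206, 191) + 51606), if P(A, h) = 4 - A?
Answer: 1/51419 ≈ 1.9448e-5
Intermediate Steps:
B(U, k) = 4 - k
1/(B(-1*206, 191) + 51606) = 1/((4 - 1*191) + 51606) = 1/((4 - 191) + 51606) = 1/(-187 + 51606) = 1/51419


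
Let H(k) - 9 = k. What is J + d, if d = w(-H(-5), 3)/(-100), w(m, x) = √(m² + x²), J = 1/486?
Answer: -233/4860 ≈ -0.047942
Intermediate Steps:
H(k) = 9 + k
J = 1/486 ≈ 0.0020576
d = -1/20 (d = √((-(9 - 5))² + 3²)/(-100) = √((-1*4)² + 9)*(-1/100) = √((-4)² + 9)*(-1/100) = √(16 + 9)*(-1/100) = √25*(-1/100) = 5*(-1/100) = -1/20 ≈ -0.050000)
J + d = 1/486 - 1/20 = -233/4860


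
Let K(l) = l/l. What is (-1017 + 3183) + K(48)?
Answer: 2167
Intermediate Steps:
K(l) = 1
(-1017 + 3183) + K(48) = (-1017 + 3183) + 1 = 2166 + 1 = 2167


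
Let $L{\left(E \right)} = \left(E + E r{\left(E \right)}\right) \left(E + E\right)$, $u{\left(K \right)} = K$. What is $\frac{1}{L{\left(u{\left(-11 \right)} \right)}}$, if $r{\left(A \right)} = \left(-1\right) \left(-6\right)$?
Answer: $\frac{1}{1694} \approx 0.00059032$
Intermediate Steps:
$r{\left(A \right)} = 6$
$L{\left(E \right)} = 14 E^{2}$ ($L{\left(E \right)} = \left(E + E 6\right) \left(E + E\right) = \left(E + 6 E\right) 2 E = 7 E 2 E = 14 E^{2}$)
$\frac{1}{L{\left(u{\left(-11 \right)} \right)}} = \frac{1}{14 \left(-11\right)^{2}} = \frac{1}{14 \cdot 121} = \frac{1}{1694}$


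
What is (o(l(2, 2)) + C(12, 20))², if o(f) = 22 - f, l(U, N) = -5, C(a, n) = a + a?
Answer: 2601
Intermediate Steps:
C(a, n) = 2*a
(o(l(2, 2)) + C(12, 20))² = ((22 - 1*(-5)) + 2*12)² = ((22 + 5) + 24)² = (27 + 24)² = 51² = 2601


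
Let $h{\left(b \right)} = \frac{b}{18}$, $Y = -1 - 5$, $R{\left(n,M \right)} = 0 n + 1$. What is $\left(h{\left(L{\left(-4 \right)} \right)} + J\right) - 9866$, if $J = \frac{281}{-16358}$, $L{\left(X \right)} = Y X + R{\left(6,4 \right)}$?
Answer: $- \frac{726145153}{73611} \approx -9864.6$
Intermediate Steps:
$R{\left(n,M \right)} = 1$ ($R{\left(n,M \right)} = 0 + 1 = 1$)
$Y = -6$ ($Y = -1 - 5 = -6$)
$L{\left(X \right)} = 1 - 6 X$ ($L{\left(X \right)} = - 6 X + 1 = 1 - 6 X$)
$J = - \frac{281}{16358}$ ($J = 281 \left(- \frac{1}{16358}\right) = - \frac{281}{16358} \approx -0.017178$)
$h{\left(b \right)} = \frac{b}{18}$ ($h{\left(b \right)} = b \frac{1}{18} = \frac{b}{18}$)
$\left(h{\left(L{\left(-4 \right)} \right)} + J\right) - 9866 = \left(\frac{1 - -24}{18} - \frac{281}{16358}\right) - 9866 = \left(\frac{1 + 24}{18} - \frac{281}{16358}\right) - 9866 = \left(\frac{1}{18} \cdot 25 - \frac{281}{16358}\right) - 9866 = \left(\frac{25}{18} - \frac{281}{16358}\right) - 9866 = \frac{100973}{73611} - 9866 = - \frac{726145153}{73611}$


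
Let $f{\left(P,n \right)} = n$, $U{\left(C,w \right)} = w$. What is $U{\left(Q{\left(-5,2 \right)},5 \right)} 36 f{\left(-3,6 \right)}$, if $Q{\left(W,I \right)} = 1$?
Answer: $1080$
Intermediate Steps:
$U{\left(Q{\left(-5,2 \right)},5 \right)} 36 f{\left(-3,6 \right)} = 5 \cdot 36 \cdot 6 = 180 \cdot 6 = 1080$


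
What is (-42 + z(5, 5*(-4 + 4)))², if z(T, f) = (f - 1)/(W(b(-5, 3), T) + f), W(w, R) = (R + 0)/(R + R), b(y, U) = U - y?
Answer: 1936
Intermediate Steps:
W(w, R) = ½ (W(w, R) = R/((2*R)) = R*(1/(2*R)) = ½)
z(T, f) = (-1 + f)/(½ + f) (z(T, f) = (f - 1)/(½ + f) = (-1 + f)/(½ + f))
(-42 + z(5, 5*(-4 + 4)))² = (-42 + 2*(-1 + 5*(-4 + 4))/(1 + 2*(5*(-4 + 4))))² = (-42 + 2*(-1 + 5*0)/(1 + 2*(5*0)))² = (-42 + 2*(-1 + 0)/(1 + 2*0))² = (-42 + 2*(-1)/(1 + 0))² = (-42 + 2*(-1)/1)² = (-42 + 2*1*(-1))² = (-42 - 2)² = (-44)² = 1936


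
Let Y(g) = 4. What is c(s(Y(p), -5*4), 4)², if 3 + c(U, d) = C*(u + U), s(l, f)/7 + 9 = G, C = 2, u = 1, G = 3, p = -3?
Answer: 7225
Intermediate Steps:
s(l, f) = -42 (s(l, f) = -63 + 7*3 = -63 + 21 = -42)
c(U, d) = -1 + 2*U (c(U, d) = -3 + 2*(1 + U) = -3 + (2 + 2*U) = -1 + 2*U)
c(s(Y(p), -5*4), 4)² = (-1 + 2*(-42))² = (-1 - 84)² = (-85)² = 7225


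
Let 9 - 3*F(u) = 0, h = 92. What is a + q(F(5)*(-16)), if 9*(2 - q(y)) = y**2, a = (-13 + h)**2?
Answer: 5987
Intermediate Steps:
F(u) = 3 (F(u) = 3 - 1/3*0 = 3 + 0 = 3)
a = 6241 (a = (-13 + 92)**2 = 79**2 = 6241)
q(y) = 2 - y**2/9
a + q(F(5)*(-16)) = 6241 + (2 - (3*(-16))**2/9) = 6241 + (2 - 1/9*(-48)**2) = 6241 + (2 - 1/9*2304) = 6241 + (2 - 256) = 6241 - 254 = 5987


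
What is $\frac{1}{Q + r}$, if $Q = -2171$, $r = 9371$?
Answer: $\frac{1}{7200} \approx 0.00013889$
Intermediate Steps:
$\frac{1}{Q + r} = \frac{1}{-2171 + 9371} = \frac{1}{7200}$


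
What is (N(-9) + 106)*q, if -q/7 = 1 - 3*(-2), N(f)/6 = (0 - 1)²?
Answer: -5488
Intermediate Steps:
N(f) = 6 (N(f) = 6*(0 - 1)² = 6*(-1)² = 6*1 = 6)
q = -49 (q = -7*(1 - 3*(-2)) = -7*(1 + 6) = -7*7 = -49)
(N(-9) + 106)*q = (6 + 106)*(-49) = 112*(-49) = -5488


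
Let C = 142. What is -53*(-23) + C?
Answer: 1361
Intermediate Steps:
-53*(-23) + C = -53*(-23) + 142 = 1219 + 142 = 1361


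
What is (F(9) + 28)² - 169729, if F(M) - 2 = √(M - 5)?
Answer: -168705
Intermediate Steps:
F(M) = 2 + √(-5 + M) (F(M) = 2 + √(M - 5) = 2 + √(-5 + M))
(F(9) + 28)² - 169729 = ((2 + √(-5 + 9)) + 28)² - 169729 = ((2 + √4) + 28)² - 169729 = ((2 + 2) + 28)² - 169729 = (4 + 28)² - 169729 = 32² - 169729 = 1024 - 169729 = -168705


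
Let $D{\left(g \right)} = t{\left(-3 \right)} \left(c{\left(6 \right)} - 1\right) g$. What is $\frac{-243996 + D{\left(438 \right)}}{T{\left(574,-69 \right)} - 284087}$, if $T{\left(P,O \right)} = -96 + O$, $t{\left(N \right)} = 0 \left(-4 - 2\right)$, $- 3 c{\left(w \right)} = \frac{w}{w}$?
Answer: $\frac{60999}{71063} \approx 0.85838$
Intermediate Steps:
$c{\left(w \right)} = - \frac{1}{3}$ ($c{\left(w \right)} = - \frac{w \frac{1}{w}}{3} = \left(- \frac{1}{3}\right) 1 = - \frac{1}{3}$)
$t{\left(N \right)} = 0$ ($t{\left(N \right)} = 0 \left(-6\right) = 0$)
$D{\left(g \right)} = 0$ ($D{\left(g \right)} = 0 \left(- \frac{1}{3} - 1\right) g = 0 \left(- \frac{4}{3}\right) g = 0 g = 0$)
$\frac{-243996 + D{\left(438 \right)}}{T{\left(574,-69 \right)} - 284087} = \frac{-243996 + 0}{\left(-96 - 69\right) - 284087} = - \frac{243996}{-165 - 284087} = - \frac{243996}{-284252} = \left(-243996\right) \left(- \frac{1}{284252}\right) = \frac{60999}{71063}$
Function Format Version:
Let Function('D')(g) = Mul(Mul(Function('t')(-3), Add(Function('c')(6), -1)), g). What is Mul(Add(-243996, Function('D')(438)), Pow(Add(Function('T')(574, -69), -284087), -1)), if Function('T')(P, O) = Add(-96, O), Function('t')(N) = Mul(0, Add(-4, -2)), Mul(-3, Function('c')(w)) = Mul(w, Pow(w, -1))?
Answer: Rational(60999, 71063) ≈ 0.85838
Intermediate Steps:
Function('c')(w) = Rational(-1, 3) (Function('c')(w) = Mul(Rational(-1, 3), Mul(w, Pow(w, -1))) = Mul(Rational(-1, 3), 1) = Rational(-1, 3))
Function('t')(N) = 0 (Function('t')(N) = Mul(0, -6) = 0)
Function('D')(g) = 0 (Function('D')(g) = Mul(Mul(0, Add(Rational(-1, 3), -1)), g) = Mul(Mul(0, Rational(-4, 3)), g) = Mul(0, g) = 0)
Mul(Add(-243996, Function('D')(438)), Pow(Add(Function('T')(574, -69), -284087), -1)) = Mul(Add(-243996, 0), Pow(Add(Add(-96, -69), -284087), -1)) = Mul(-243996, Pow(Add(-165, -284087), -1)) = Mul(-243996, Pow(-284252, -1)) = Mul(-243996, Rational(-1, 284252)) = Rational(60999, 71063)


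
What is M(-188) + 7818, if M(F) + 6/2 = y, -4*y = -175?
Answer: 31435/4 ≈ 7858.8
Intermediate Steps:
y = 175/4 (y = -¼*(-175) = 175/4 ≈ 43.750)
M(F) = 163/4 (M(F) = -3 + 175/4 = 163/4)
M(-188) + 7818 = 163/4 + 7818 = 31435/4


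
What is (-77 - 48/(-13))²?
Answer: 908209/169 ≈ 5374.0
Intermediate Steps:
(-77 - 48/(-13))² = (-77 - 48*(-1/13))² = (-77 + 48/13)² = (-953/13)² = 908209/169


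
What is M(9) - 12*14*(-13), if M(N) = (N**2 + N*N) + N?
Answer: 2355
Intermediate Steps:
M(N) = N + 2*N**2 (M(N) = (N**2 + N**2) + N = 2*N**2 + N = N + 2*N**2)
M(9) - 12*14*(-13) = 9*(1 + 2*9) - 12*14*(-13) = 9*(1 + 18) - 168*(-13) = 9*19 - 1*(-2184) = 171 + 2184 = 2355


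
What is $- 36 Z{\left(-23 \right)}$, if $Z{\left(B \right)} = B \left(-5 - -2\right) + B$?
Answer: $-1656$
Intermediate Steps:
$Z{\left(B \right)} = - 2 B$ ($Z{\left(B \right)} = B \left(-5 + 2\right) + B = B \left(-3\right) + B = - 3 B + B = - 2 B$)
$- 36 Z{\left(-23 \right)} = - 36 \left(\left(-2\right) \left(-23\right)\right) = \left(-36\right) 46 = -1656$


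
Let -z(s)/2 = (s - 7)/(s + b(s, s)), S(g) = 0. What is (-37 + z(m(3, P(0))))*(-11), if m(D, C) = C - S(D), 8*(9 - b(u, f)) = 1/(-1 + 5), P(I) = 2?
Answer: 139337/351 ≈ 396.97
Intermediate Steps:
b(u, f) = 287/32 (b(u, f) = 9 - 1/(8*(-1 + 5)) = 9 - ⅛/4 = 9 - ⅛*¼ = 9 - 1/32 = 287/32)
m(D, C) = C (m(D, C) = C - 1*0 = C + 0 = C)
z(s) = -2*(-7 + s)/(287/32 + s) (z(s) = -2*(s - 7)/(s + 287/32) = -2*(-7 + s)/(287/32 + s))
(-37 + z(m(3, P(0))))*(-11) = (-37 + 64*(7 - 1*2)/(287 + 32*2))*(-11) = (-37 + 64*(7 - 2)/(287 + 64))*(-11) = (-37 + 64*5/351)*(-11) = (-37 + 64*(1/351)*5)*(-11) = (-37 + 320/351)*(-11) = -12667/351*(-11) = 139337/351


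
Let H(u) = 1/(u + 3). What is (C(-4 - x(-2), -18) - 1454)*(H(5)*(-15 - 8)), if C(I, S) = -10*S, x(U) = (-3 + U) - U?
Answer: 14651/4 ≈ 3662.8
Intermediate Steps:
x(U) = -3
H(u) = 1/(3 + u)
(C(-4 - x(-2), -18) - 1454)*(H(5)*(-15 - 8)) = (-10*(-18) - 1454)*((-15 - 8)/(3 + 5)) = (180 - 1454)*(-23/8) = -637*(-23)/4 = -1274*(-23/8) = 14651/4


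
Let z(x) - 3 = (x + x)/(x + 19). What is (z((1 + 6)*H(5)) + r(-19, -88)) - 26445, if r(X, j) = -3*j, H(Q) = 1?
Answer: -340307/13 ≈ -26177.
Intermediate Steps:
z(x) = 3 + 2*x/(19 + x) (z(x) = 3 + (x + x)/(x + 19) = 3 + (2*x)/(19 + x) = 3 + 2*x/(19 + x))
(z((1 + 6)*H(5)) + r(-19, -88)) - 26445 = ((57 + 5*((1 + 6)*1))/(19 + (1 + 6)*1) - 3*(-88)) - 26445 = ((57 + 5*(7*1))/(19 + 7*1) + 264) - 26445 = ((57 + 5*7)/(19 + 7) + 264) - 26445 = ((57 + 35)/26 + 264) - 26445 = ((1/26)*92 + 264) - 26445 = (46/13 + 264) - 26445 = 3478/13 - 26445 = -340307/13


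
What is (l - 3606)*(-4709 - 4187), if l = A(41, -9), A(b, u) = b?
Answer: 31714240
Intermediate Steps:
l = 41
(l - 3606)*(-4709 - 4187) = (41 - 3606)*(-4709 - 4187) = -3565*(-8896) = 31714240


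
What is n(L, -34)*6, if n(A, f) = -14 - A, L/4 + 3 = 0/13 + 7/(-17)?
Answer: -36/17 ≈ -2.1176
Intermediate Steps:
L = -232/17 (L = -12 + 4*(0/13 + 7/(-17)) = -12 + 4*(0*(1/13) + 7*(-1/17)) = -12 + 4*(0 - 7/17) = -12 + 4*(-7/17) = -12 - 28/17 = -232/17 ≈ -13.647)
n(L, -34)*6 = (-14 - 1*(-232/17))*6 = (-14 + 232/17)*6 = -6/17*6 = -36/17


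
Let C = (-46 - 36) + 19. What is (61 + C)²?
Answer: 4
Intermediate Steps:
C = -63 (C = -82 + 19 = -63)
(61 + C)² = (61 - 63)² = (-2)² = 4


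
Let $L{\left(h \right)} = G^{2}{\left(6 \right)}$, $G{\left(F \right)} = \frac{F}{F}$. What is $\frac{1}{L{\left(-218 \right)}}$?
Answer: $1$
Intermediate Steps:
$G{\left(F \right)} = 1$
$L{\left(h \right)} = 1$ ($L{\left(h \right)} = 1^{2} = 1$)
$\frac{1}{L{\left(-218 \right)}} = 1^{-1} = 1$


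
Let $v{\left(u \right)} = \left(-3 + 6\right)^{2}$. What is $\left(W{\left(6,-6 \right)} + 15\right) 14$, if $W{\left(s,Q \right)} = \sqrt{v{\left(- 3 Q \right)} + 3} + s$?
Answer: $294 + 28 \sqrt{3} \approx 342.5$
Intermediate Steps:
$v{\left(u \right)} = 9$ ($v{\left(u \right)} = 3^{2} = 9$)
$W{\left(s,Q \right)} = s + 2 \sqrt{3}$ ($W{\left(s,Q \right)} = \sqrt{9 + 3} + s = \sqrt{12} + s = 2 \sqrt{3} + s = s + 2 \sqrt{3}$)
$\left(W{\left(6,-6 \right)} + 15\right) 14 = \left(\left(6 + 2 \sqrt{3}\right) + 15\right) 14 = \left(21 + 2 \sqrt{3}\right) 14 = 294 + 28 \sqrt{3}$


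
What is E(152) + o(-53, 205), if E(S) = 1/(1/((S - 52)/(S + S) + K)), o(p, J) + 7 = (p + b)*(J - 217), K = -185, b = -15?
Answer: 47449/76 ≈ 624.33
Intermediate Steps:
o(p, J) = -7 + (-217 + J)*(-15 + p) (o(p, J) = -7 + (p - 15)*(J - 217) = -7 + (-15 + p)*(-217 + J) = -7 + (-217 + J)*(-15 + p))
E(S) = -185 + (-52 + S)/(2*S) (E(S) = 1/(1/((S - 52)/(S + S) - 185)) = 1/(1/((-52 + S)/((2*S)) - 185)) = 1/(1/((-52 + S)*(1/(2*S)) - 185)) = 1/(1/((-52 + S)/(2*S) - 185)) = 1/(1/(-185 + (-52 + S)/(2*S))) = -185 + (-52 + S)/(2*S))
E(152) + o(-53, 205) = (-369/2 - 26/152) + (3248 - 217*(-53) - 15*205 + 205*(-53)) = (-369/2 - 26*1/152) + (3248 + 11501 - 3075 - 10865) = (-369/2 - 13/76) + 809 = -14035/76 + 809 = 47449/76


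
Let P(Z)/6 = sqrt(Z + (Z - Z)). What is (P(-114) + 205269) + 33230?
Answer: 238499 + 6*I*sqrt(114) ≈ 2.385e+5 + 64.063*I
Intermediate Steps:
P(Z) = 6*sqrt(Z) (P(Z) = 6*sqrt(Z + (Z - Z)) = 6*sqrt(Z + 0) = 6*sqrt(Z))
(P(-114) + 205269) + 33230 = (6*sqrt(-114) + 205269) + 33230 = (6*(I*sqrt(114)) + 205269) + 33230 = (6*I*sqrt(114) + 205269) + 33230 = (205269 + 6*I*sqrt(114)) + 33230 = 238499 + 6*I*sqrt(114)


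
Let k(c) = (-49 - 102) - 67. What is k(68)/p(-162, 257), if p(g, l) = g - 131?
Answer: 218/293 ≈ 0.74403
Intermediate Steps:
p(g, l) = -131 + g
k(c) = -218 (k(c) = -151 - 67 = -218)
k(68)/p(-162, 257) = -218/(-131 - 162) = -218/(-293) = -218*(-1/293) = 218/293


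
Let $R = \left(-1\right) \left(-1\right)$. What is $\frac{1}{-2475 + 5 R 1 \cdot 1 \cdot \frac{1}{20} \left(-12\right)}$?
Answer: $- \frac{1}{2478} \approx -0.00040355$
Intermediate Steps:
$R = 1$
$\frac{1}{-2475 + 5 R 1 \cdot 1 \cdot \frac{1}{20} \left(-12\right)} = \frac{1}{-2475 + 5 \cdot 1 \cdot 1 \cdot 1 \cdot \frac{1}{20} \left(-12\right)} = \frac{1}{-2475 + 5 \cdot 1 \cdot 1 \cdot \frac{1}{20} \left(-12\right)} = \frac{1}{-2475 + 5 \cdot \frac{1}{20} \left(-12\right)} = \frac{1}{-2475 + \frac{1}{4} \left(-12\right)} = \frac{1}{-2475 - 3} = \frac{1}{-2478} = - \frac{1}{2478}$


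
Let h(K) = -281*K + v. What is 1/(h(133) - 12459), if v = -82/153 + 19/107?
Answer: -16371/815805539 ≈ -2.0067e-5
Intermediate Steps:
v = -5867/16371 (v = -82*1/153 + 19*(1/107) = -82/153 + 19/107 = -5867/16371 ≈ -0.35838)
h(K) = -5867/16371 - 281*K (h(K) = -281*K - 5867/16371 = -5867/16371 - 281*K)
1/(h(133) - 12459) = 1/((-5867/16371 - 281*133) - 12459) = 1/((-5867/16371 - 37373) - 12459) = 1/(-611839250/16371 - 12459) = 1/(-815805539/16371) = -16371/815805539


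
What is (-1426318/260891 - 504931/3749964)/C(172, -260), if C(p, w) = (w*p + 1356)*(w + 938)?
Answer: 5480373106073/28763731461797075808 ≈ 1.9053e-7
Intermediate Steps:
C(p, w) = (938 + w)*(1356 + p*w) (C(p, w) = (p*w + 1356)*(938 + w) = (1356 + p*w)*(938 + w) = (938 + w)*(1356 + p*w))
(-1426318/260891 - 504931/3749964)/C(172, -260) = (-1426318/260891 - 504931/3749964)/(1271928 + 1356*(-260) + 172*(-260)**2 + 938*172*(-260)) = (-1426318*1/260891 - 504931*1/3749964)/(1271928 - 352560 + 172*67600 - 41947360) = (-1426318/260891 - 504931/3749964)/(1271928 - 352560 + 11627200 - 41947360) = -5480373106073/978331857924/(-29400792) = -5480373106073/978331857924*(-1/29400792) = 5480373106073/28763731461797075808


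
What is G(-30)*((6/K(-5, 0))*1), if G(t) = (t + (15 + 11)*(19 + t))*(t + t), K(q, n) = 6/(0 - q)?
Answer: 94800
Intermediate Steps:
K(q, n) = -6/q (K(q, n) = 6/((-q)) = 6*(-1/q) = -6/q)
G(t) = 2*t*(494 + 27*t) (G(t) = (t + 26*(19 + t))*(2*t) = (t + (494 + 26*t))*(2*t) = (494 + 27*t)*(2*t) = 2*t*(494 + 27*t))
G(-30)*((6/K(-5, 0))*1) = (2*(-30)*(494 + 27*(-30)))*((6/((-6/(-5))))*1) = (2*(-30)*(494 - 810))*((6/((-6*(-1/5))))*1) = (2*(-30)*(-316))*((6/(6/5))*1) = 18960*((6*(5/6))*1) = 18960*(5*1) = 18960*5 = 94800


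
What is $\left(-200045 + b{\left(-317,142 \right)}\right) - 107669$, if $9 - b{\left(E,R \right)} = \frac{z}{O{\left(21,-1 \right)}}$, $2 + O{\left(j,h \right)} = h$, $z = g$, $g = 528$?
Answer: $-307529$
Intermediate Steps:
$z = 528$
$O{\left(j,h \right)} = -2 + h$
$b{\left(E,R \right)} = 185$ ($b{\left(E,R \right)} = 9 - \frac{528}{-2 - 1} = 9 - \frac{528}{-3} = 9 - 528 \left(- \frac{1}{3}\right) = 9 - -176 = 9 + 176 = 185$)
$\left(-200045 + b{\left(-317,142 \right)}\right) - 107669 = \left(-200045 + 185\right) - 107669 = -199860 - 107669 = -307529$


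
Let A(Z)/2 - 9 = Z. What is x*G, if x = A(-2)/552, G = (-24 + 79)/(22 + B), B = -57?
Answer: -11/276 ≈ -0.039855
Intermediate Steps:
A(Z) = 18 + 2*Z
G = -11/7 (G = (-24 + 79)/(22 - 57) = 55/(-35) = 55*(-1/35) = -11/7 ≈ -1.5714)
x = 7/276 (x = (18 + 2*(-2))/552 = (18 - 4)*(1/552) = 14*(1/552) = 7/276 ≈ 0.025362)
x*G = (7/276)*(-11/7) = -11/276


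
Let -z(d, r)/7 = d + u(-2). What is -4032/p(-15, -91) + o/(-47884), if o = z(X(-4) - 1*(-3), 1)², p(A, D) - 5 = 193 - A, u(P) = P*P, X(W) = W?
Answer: -64387407/3399764 ≈ -18.939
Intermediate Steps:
u(P) = P²
p(A, D) = 198 - A (p(A, D) = 5 + (193 - A) = 198 - A)
z(d, r) = -28 - 7*d (z(d, r) = -7*(d + (-2)²) = -7*(d + 4) = -7*(4 + d) = -28 - 7*d)
o = 441 (o = (-28 - 7*(-4 - 1*(-3)))² = (-28 - 7*(-4 + 3))² = (-28 - 7*(-1))² = (-28 + 7)² = (-21)² = 441)
-4032/p(-15, -91) + o/(-47884) = -4032/(198 - 1*(-15)) + 441/(-47884) = -4032/(198 + 15) + 441*(-1/47884) = -4032/213 - 441/47884 = -4032*1/213 - 441/47884 = -1344/71 - 441/47884 = -64387407/3399764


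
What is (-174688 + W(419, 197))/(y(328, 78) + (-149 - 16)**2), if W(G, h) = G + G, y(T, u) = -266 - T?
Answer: -57950/8877 ≈ -6.5281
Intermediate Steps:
W(G, h) = 2*G
(-174688 + W(419, 197))/(y(328, 78) + (-149 - 16)**2) = (-174688 + 2*419)/((-266 - 1*328) + (-149 - 16)**2) = (-174688 + 838)/((-266 - 328) + (-165)**2) = -173850/(-594 + 27225) = -173850/26631 = -173850*1/26631 = -57950/8877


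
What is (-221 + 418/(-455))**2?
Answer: 10195546729/207025 ≈ 49248.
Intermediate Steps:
(-221 + 418/(-455))**2 = (-221 + 418*(-1/455))**2 = (-221 - 418/455)**2 = (-100973/455)**2 = 10195546729/207025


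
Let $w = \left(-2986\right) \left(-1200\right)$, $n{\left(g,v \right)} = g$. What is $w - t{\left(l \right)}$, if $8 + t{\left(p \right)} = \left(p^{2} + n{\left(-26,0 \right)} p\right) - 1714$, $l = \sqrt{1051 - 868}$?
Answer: $3584739 + 26 \sqrt{183} \approx 3.5851 \cdot 10^{6}$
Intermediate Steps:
$w = 3583200$
$l = \sqrt{183} \approx 13.528$
$t{\left(p \right)} = -1722 + p^{2} - 26 p$ ($t{\left(p \right)} = -8 - \left(1714 - p^{2} + 26 p\right) = -1722 + p^{2} - 26 p$)
$w - t{\left(l \right)} = 3583200 - \left(-1722 + \left(\sqrt{183}\right)^{2} - 26 \sqrt{183}\right) = 3583200 - \left(-1722 + 183 - 26 \sqrt{183}\right) = 3583200 - \left(-1539 - 26 \sqrt{183}\right) = 3583200 + \left(1539 + 26 \sqrt{183}\right) = 3584739 + 26 \sqrt{183}$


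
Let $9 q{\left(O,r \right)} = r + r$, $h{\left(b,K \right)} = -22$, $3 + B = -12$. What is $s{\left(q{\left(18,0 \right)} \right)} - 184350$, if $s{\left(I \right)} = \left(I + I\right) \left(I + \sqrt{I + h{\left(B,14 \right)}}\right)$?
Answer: $-184350$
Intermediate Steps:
$B = -15$ ($B = -3 - 12 = -15$)
$q{\left(O,r \right)} = \frac{2 r}{9}$ ($q{\left(O,r \right)} = \frac{r + r}{9} = \frac{2 r}{9}$)
$s{\left(I \right)} = 2 I \left(I + \sqrt{-22 + I}\right)$ ($s{\left(I \right)} = \left(I + I\right) \left(I + \sqrt{I - 22}\right) = 2 I \left(I + \sqrt{-22 + I}\right)$)
$s{\left(q{\left(18,0 \right)} \right)} - 184350 = 2 \cdot \frac{2}{9} \cdot 0 \left(\frac{2}{9} \cdot 0 + \sqrt{-22 + \frac{2}{9} \cdot 0}\right) - 184350 = 2 \cdot 0 \left(0 + \sqrt{-22 + 0}\right) - 184350 = 2 \cdot 0 \left(0 + \sqrt{-22}\right) - 184350 = 2 \cdot 0 \left(0 + i \sqrt{22}\right) - 184350 = 2 \cdot 0 i \sqrt{22} - 184350 = 0 - 184350 = -184350$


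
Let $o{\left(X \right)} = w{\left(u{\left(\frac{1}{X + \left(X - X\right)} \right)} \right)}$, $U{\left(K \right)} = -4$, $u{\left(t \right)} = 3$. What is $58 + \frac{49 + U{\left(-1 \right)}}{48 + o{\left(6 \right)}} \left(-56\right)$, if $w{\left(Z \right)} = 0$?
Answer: $\frac{11}{2} \approx 5.5$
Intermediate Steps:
$o{\left(X \right)} = 0$
$58 + \frac{49 + U{\left(-1 \right)}}{48 + o{\left(6 \right)}} \left(-56\right) = 58 + \frac{49 - 4}{48 + 0} \left(-56\right) = 58 + \frac{45}{48} \left(-56\right) = 58 + 45 \cdot \frac{1}{48} \left(-56\right) = 58 + \frac{15}{16} \left(-56\right) = 58 - \frac{105}{2} = \frac{11}{2}$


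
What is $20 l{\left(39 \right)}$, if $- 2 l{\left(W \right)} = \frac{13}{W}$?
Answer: $- \frac{10}{3} \approx -3.3333$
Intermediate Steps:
$l{\left(W \right)} = - \frac{13}{2 W}$ ($l{\left(W \right)} = - \frac{13 \frac{1}{W}}{2} = - \frac{13}{2 W}$)
$20 l{\left(39 \right)} = 20 \left(- \frac{13}{2 \cdot 39}\right) = 20 \left(\left(- \frac{13}{2}\right) \frac{1}{39}\right) = 20 \left(- \frac{1}{6}\right) = - \frac{10}{3}$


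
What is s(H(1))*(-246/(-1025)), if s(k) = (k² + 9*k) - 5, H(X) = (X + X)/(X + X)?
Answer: 6/5 ≈ 1.2000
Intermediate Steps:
H(X) = 1 (H(X) = (2*X)/((2*X)) = (2*X)*(1/(2*X)) = 1)
s(k) = -5 + k² + 9*k
s(H(1))*(-246/(-1025)) = (-5 + 1² + 9*1)*(-246/(-1025)) = (-5 + 1 + 9)*(-246*(-1/1025)) = 5*(6/25) = 6/5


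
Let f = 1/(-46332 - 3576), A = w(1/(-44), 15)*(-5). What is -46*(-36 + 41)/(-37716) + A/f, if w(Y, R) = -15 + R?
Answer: 115/18858 ≈ 0.0060982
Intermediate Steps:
A = 0 (A = (-15 + 15)*(-5) = 0*(-5) = 0)
f = -1/49908 (f = 1/(-49908) = -1/49908 ≈ -2.0037e-5)
-46*(-36 + 41)/(-37716) + A/f = -46*(-36 + 41)/(-37716) + 0/(-1/49908) = -46*5*(-1/37716) + 0*(-49908) = -230*(-1/37716) + 0 = 115/18858 + 0 = 115/18858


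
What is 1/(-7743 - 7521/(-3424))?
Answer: -3424/26504511 ≈ -0.00012919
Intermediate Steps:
1/(-7743 - 7521/(-3424)) = 1/(-7743 - 7521*(-1/3424)) = 1/(-7743 + 7521/3424) = 1/(-26504511/3424) = -3424/26504511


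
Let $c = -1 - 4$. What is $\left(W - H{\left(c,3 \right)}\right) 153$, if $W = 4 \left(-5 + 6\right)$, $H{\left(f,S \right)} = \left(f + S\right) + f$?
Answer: $1683$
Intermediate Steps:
$c = -5$ ($c = -1 - 4 = -5$)
$H{\left(f,S \right)} = S + 2 f$ ($H{\left(f,S \right)} = \left(S + f\right) + f = S + 2 f$)
$W = 4$ ($W = 4 \cdot 1 = 4$)
$\left(W - H{\left(c,3 \right)}\right) 153 = \left(4 - \left(3 + 2 \left(-5\right)\right)\right) 153 = \left(4 - \left(3 - 10\right)\right) 153 = \left(4 - -7\right) 153 = \left(4 + 7\right) 153 = 11 \cdot 153 = 1683$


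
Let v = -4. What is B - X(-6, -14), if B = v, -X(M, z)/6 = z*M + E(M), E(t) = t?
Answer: 464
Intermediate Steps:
X(M, z) = -6*M - 6*M*z (X(M, z) = -6*(z*M + M) = -6*(M*z + M) = -6*(M + M*z) = -6*M - 6*M*z)
B = -4
B - X(-6, -14) = -4 - 6*(-6)*(-1 - 1*(-14)) = -4 - 6*(-6)*(-1 + 14) = -4 - 6*(-6)*13 = -4 - 1*(-468) = -4 + 468 = 464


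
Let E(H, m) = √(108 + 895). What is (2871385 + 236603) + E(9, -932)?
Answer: 3107988 + √1003 ≈ 3.1080e+6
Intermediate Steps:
E(H, m) = √1003
(2871385 + 236603) + E(9, -932) = (2871385 + 236603) + √1003 = 3107988 + √1003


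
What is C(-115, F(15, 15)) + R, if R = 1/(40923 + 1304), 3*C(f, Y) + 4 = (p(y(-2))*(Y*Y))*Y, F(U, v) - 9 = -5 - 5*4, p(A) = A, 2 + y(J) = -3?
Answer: 864640055/126681 ≈ 6825.3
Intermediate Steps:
y(J) = -5 (y(J) = -2 - 3 = -5)
F(U, v) = -16 (F(U, v) = 9 + (-5 - 5*4) = 9 + (-5 - 20) = 9 - 25 = -16)
C(f, Y) = -4/3 - 5*Y³/3 (C(f, Y) = -4/3 + ((-5*Y*Y)*Y)/3 = -4/3 + ((-5*Y²)*Y)/3 = -4/3 + (-5*Y³)/3 = -4/3 - 5*Y³/3)
R = 1/42227 ≈ 2.3682e-5
C(-115, F(15, 15)) + R = (-4/3 - 5/3*(-16)³) + 1/42227 = (-4/3 - 5/3*(-4096)) + 1/42227 = (-4/3 + 20480/3) + 1/42227 = 20476/3 + 1/42227 = 864640055/126681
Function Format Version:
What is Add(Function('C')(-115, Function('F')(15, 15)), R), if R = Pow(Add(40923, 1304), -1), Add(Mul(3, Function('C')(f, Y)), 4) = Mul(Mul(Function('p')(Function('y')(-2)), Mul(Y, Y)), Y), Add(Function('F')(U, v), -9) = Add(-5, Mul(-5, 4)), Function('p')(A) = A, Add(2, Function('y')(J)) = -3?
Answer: Rational(864640055, 126681) ≈ 6825.3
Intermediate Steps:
Function('y')(J) = -5 (Function('y')(J) = Add(-2, -3) = -5)
Function('F')(U, v) = -16 (Function('F')(U, v) = Add(9, Add(-5, Mul(-5, 4))) = Add(9, Add(-5, -20)) = Add(9, -25) = -16)
Function('C')(f, Y) = Add(Rational(-4, 3), Mul(Rational(-5, 3), Pow(Y, 3))) (Function('C')(f, Y) = Add(Rational(-4, 3), Mul(Rational(1, 3), Mul(Mul(-5, Mul(Y, Y)), Y))) = Add(Rational(-4, 3), Mul(Rational(1, 3), Mul(Mul(-5, Pow(Y, 2)), Y))) = Add(Rational(-4, 3), Mul(Rational(1, 3), Mul(-5, Pow(Y, 3)))) = Add(Rational(-4, 3), Mul(Rational(-5, 3), Pow(Y, 3))))
R = Rational(1, 42227) (R = Pow(42227, -1) = Rational(1, 42227) ≈ 2.3682e-5)
Add(Function('C')(-115, Function('F')(15, 15)), R) = Add(Add(Rational(-4, 3), Mul(Rational(-5, 3), Pow(-16, 3))), Rational(1, 42227)) = Add(Add(Rational(-4, 3), Mul(Rational(-5, 3), -4096)), Rational(1, 42227)) = Add(Add(Rational(-4, 3), Rational(20480, 3)), Rational(1, 42227)) = Add(Rational(20476, 3), Rational(1, 42227)) = Rational(864640055, 126681)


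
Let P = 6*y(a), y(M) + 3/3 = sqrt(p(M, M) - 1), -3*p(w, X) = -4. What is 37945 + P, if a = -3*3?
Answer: 37939 + 2*sqrt(3) ≈ 37942.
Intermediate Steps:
a = -9
p(w, X) = 4/3 (p(w, X) = -1/3*(-4) = 4/3)
y(M) = -1 + sqrt(3)/3 (y(M) = -1 + sqrt(4/3 - 1) = -1 + sqrt(1/3) = -1 + sqrt(3)/3)
P = -6 + 2*sqrt(3) (P = 6*(-1 + sqrt(3)/3) = -6 + 2*sqrt(3) ≈ -2.5359)
37945 + P = 37945 + (-6 + 2*sqrt(3)) = 37939 + 2*sqrt(3)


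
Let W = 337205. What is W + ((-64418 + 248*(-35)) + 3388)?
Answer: 267495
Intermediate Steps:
W + ((-64418 + 248*(-35)) + 3388) = 337205 + ((-64418 + 248*(-35)) + 3388) = 337205 + ((-64418 - 8680) + 3388) = 337205 + (-73098 + 3388) = 337205 - 69710 = 267495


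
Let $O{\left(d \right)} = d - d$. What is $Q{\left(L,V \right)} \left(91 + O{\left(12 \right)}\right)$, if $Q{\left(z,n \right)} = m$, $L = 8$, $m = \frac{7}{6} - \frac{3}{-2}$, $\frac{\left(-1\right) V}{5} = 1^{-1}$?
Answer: $\frac{728}{3} \approx 242.67$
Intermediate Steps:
$V = -5$ ($V = - \frac{5}{1} = \left(-5\right) 1 = -5$)
$m = \frac{8}{3}$ ($m = 7 \cdot \frac{1}{6} - - \frac{3}{2} = \frac{7}{6} + \frac{3}{2} = \frac{8}{3} \approx 2.6667$)
$O{\left(d \right)} = 0$
$Q{\left(z,n \right)} = \frac{8}{3}$
$Q{\left(L,V \right)} \left(91 + O{\left(12 \right)}\right) = \frac{8 \left(91 + 0\right)}{3} = \frac{8}{3} \cdot 91 = \frac{728}{3}$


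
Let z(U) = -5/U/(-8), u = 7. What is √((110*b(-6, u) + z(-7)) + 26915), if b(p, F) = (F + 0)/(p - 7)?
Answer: √3558270170/364 ≈ 163.88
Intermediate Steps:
b(p, F) = F/(-7 + p)
z(U) = 5/(8*U) (z(U) = -5/U*(-⅛) = 5/(8*U))
√((110*b(-6, u) + z(-7)) + 26915) = √((110*(7/(-7 - 6)) + (5/8)/(-7)) + 26915) = √((110*(7/(-13)) + (5/8)*(-⅐)) + 26915) = √((110*(7*(-1/13)) - 5/56) + 26915) = √((110*(-7/13) - 5/56) + 26915) = √((-770/13 - 5/56) + 26915) = √(-43185/728 + 26915) = √(19550935/728) = √3558270170/364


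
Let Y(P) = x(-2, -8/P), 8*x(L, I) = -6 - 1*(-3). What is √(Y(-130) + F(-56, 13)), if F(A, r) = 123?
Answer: 3*√218/4 ≈ 11.074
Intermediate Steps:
x(L, I) = -3/8 (x(L, I) = (-6 - 1*(-3))/8 = (-6 + 3)/8 = (⅛)*(-3) = -3/8)
Y(P) = -3/8
√(Y(-130) + F(-56, 13)) = √(-3/8 + 123) = √(981/8) = 3*√218/4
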